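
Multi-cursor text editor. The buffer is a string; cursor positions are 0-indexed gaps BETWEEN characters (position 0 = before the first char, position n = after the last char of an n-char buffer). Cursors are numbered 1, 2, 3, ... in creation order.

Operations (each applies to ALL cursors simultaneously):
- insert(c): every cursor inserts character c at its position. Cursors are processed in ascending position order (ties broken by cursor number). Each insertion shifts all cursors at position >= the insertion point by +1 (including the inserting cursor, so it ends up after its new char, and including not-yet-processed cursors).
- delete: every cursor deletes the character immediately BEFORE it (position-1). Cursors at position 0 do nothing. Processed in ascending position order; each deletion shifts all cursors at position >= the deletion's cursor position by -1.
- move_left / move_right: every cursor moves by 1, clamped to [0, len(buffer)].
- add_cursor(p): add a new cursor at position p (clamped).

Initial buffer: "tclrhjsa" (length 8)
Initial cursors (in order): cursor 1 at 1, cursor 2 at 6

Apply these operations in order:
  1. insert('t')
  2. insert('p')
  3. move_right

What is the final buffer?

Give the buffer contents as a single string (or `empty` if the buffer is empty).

Answer: ttpclrhjtpsa

Derivation:
After op 1 (insert('t')): buffer="ttclrhjtsa" (len 10), cursors c1@2 c2@8, authorship .1.....2..
After op 2 (insert('p')): buffer="ttpclrhjtpsa" (len 12), cursors c1@3 c2@10, authorship .11.....22..
After op 3 (move_right): buffer="ttpclrhjtpsa" (len 12), cursors c1@4 c2@11, authorship .11.....22..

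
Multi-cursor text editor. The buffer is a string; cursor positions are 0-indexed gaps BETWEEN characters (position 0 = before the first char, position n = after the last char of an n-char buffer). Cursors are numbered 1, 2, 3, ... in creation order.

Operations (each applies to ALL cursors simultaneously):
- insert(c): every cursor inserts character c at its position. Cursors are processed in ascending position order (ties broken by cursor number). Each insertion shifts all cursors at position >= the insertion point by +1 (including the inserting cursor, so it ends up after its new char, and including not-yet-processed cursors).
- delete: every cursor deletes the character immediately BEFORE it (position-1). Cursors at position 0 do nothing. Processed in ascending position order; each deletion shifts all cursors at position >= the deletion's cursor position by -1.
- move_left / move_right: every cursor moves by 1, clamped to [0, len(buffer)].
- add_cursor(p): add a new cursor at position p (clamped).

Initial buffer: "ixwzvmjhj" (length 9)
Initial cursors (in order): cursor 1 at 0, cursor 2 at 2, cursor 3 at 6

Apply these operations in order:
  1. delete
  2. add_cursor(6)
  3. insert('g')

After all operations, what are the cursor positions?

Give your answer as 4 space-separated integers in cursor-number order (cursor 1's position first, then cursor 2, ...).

After op 1 (delete): buffer="iwzvjhj" (len 7), cursors c1@0 c2@1 c3@4, authorship .......
After op 2 (add_cursor(6)): buffer="iwzvjhj" (len 7), cursors c1@0 c2@1 c3@4 c4@6, authorship .......
After op 3 (insert('g')): buffer="gigwzvgjhgj" (len 11), cursors c1@1 c2@3 c3@7 c4@10, authorship 1.2...3..4.

Answer: 1 3 7 10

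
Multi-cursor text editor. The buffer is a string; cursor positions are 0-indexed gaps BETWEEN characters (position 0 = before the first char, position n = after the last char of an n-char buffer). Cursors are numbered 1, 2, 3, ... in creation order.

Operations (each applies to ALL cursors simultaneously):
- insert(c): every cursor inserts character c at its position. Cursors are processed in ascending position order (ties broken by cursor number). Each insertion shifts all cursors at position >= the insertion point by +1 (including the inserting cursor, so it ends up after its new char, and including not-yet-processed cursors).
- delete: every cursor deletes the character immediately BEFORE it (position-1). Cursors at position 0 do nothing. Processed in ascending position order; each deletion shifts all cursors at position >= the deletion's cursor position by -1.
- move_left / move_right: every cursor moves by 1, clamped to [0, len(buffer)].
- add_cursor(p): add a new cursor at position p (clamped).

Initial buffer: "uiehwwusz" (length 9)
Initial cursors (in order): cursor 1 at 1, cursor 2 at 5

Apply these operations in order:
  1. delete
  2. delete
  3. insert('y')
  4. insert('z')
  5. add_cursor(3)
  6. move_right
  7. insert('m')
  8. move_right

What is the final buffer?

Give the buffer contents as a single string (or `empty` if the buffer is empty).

After op 1 (delete): buffer="iehwusz" (len 7), cursors c1@0 c2@3, authorship .......
After op 2 (delete): buffer="iewusz" (len 6), cursors c1@0 c2@2, authorship ......
After op 3 (insert('y')): buffer="yieywusz" (len 8), cursors c1@1 c2@4, authorship 1..2....
After op 4 (insert('z')): buffer="yzieyzwusz" (len 10), cursors c1@2 c2@6, authorship 11..22....
After op 5 (add_cursor(3)): buffer="yzieyzwusz" (len 10), cursors c1@2 c3@3 c2@6, authorship 11..22....
After op 6 (move_right): buffer="yzieyzwusz" (len 10), cursors c1@3 c3@4 c2@7, authorship 11..22....
After op 7 (insert('m')): buffer="yzimemyzwmusz" (len 13), cursors c1@4 c3@6 c2@10, authorship 11.1.322.2...
After op 8 (move_right): buffer="yzimemyzwmusz" (len 13), cursors c1@5 c3@7 c2@11, authorship 11.1.322.2...

Answer: yzimemyzwmusz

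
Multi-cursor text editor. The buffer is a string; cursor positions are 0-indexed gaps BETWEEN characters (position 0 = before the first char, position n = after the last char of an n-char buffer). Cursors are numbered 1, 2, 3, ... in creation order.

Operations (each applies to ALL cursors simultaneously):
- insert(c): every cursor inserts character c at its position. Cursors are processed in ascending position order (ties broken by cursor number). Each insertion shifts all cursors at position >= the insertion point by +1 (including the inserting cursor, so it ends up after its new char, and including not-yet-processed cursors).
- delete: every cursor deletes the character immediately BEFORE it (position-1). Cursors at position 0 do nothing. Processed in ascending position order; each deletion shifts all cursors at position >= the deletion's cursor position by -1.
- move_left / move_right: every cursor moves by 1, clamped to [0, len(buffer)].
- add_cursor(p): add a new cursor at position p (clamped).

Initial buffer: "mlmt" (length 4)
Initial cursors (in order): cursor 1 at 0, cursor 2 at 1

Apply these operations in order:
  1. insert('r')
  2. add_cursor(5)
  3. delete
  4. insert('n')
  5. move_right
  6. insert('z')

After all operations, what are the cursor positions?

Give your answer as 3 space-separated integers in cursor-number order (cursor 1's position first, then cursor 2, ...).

Answer: 3 6 9

Derivation:
After op 1 (insert('r')): buffer="rmrlmt" (len 6), cursors c1@1 c2@3, authorship 1.2...
After op 2 (add_cursor(5)): buffer="rmrlmt" (len 6), cursors c1@1 c2@3 c3@5, authorship 1.2...
After op 3 (delete): buffer="mlt" (len 3), cursors c1@0 c2@1 c3@2, authorship ...
After op 4 (insert('n')): buffer="nmnlnt" (len 6), cursors c1@1 c2@3 c3@5, authorship 1.2.3.
After op 5 (move_right): buffer="nmnlnt" (len 6), cursors c1@2 c2@4 c3@6, authorship 1.2.3.
After op 6 (insert('z')): buffer="nmznlzntz" (len 9), cursors c1@3 c2@6 c3@9, authorship 1.12.23.3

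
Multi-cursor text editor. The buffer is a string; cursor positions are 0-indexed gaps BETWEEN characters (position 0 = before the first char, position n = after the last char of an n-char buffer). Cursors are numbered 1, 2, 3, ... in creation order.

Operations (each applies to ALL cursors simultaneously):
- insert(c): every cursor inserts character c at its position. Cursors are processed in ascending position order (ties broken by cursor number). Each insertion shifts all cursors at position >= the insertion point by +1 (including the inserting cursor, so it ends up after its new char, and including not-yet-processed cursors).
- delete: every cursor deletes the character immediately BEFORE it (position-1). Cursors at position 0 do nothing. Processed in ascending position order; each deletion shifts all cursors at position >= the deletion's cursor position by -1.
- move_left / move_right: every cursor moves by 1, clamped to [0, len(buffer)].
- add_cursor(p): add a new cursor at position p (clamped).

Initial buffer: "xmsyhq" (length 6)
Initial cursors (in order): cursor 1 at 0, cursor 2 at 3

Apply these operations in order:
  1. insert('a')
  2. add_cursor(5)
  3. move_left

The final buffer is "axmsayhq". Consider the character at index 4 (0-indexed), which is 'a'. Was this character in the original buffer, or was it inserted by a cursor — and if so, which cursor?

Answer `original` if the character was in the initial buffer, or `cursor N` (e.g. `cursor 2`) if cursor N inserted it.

Answer: cursor 2

Derivation:
After op 1 (insert('a')): buffer="axmsayhq" (len 8), cursors c1@1 c2@5, authorship 1...2...
After op 2 (add_cursor(5)): buffer="axmsayhq" (len 8), cursors c1@1 c2@5 c3@5, authorship 1...2...
After op 3 (move_left): buffer="axmsayhq" (len 8), cursors c1@0 c2@4 c3@4, authorship 1...2...
Authorship (.=original, N=cursor N): 1 . . . 2 . . .
Index 4: author = 2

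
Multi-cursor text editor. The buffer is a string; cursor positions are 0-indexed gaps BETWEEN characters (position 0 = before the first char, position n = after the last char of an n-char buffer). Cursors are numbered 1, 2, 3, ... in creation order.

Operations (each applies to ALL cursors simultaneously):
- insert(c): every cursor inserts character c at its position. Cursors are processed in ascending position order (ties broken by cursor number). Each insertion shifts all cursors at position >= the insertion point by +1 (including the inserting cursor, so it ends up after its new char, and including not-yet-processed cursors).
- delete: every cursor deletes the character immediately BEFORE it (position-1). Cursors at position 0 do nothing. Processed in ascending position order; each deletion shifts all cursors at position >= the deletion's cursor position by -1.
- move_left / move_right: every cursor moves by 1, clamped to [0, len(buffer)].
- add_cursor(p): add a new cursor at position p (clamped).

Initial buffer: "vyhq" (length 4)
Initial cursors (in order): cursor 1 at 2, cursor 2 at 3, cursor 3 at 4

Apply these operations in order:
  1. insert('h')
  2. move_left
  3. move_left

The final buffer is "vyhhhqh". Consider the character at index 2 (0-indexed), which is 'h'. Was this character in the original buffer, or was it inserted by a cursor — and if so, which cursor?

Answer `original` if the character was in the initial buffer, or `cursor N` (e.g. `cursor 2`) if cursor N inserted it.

After op 1 (insert('h')): buffer="vyhhhqh" (len 7), cursors c1@3 c2@5 c3@7, authorship ..1.2.3
After op 2 (move_left): buffer="vyhhhqh" (len 7), cursors c1@2 c2@4 c3@6, authorship ..1.2.3
After op 3 (move_left): buffer="vyhhhqh" (len 7), cursors c1@1 c2@3 c3@5, authorship ..1.2.3
Authorship (.=original, N=cursor N): . . 1 . 2 . 3
Index 2: author = 1

Answer: cursor 1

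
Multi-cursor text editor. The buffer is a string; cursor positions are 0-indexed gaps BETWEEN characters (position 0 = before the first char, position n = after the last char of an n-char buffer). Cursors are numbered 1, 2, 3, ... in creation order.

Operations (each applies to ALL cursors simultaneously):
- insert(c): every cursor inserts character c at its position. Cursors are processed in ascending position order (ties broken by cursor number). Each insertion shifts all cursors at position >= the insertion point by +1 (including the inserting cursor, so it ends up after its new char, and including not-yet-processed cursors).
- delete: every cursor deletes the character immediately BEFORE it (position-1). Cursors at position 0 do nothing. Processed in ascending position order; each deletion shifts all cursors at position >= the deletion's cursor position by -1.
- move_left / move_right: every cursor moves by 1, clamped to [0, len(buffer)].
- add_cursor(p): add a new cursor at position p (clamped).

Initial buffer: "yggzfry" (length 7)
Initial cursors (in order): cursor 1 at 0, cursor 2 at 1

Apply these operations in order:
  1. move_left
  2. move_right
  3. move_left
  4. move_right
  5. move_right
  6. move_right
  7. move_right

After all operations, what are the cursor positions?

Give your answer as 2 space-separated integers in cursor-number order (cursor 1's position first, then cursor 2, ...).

After op 1 (move_left): buffer="yggzfry" (len 7), cursors c1@0 c2@0, authorship .......
After op 2 (move_right): buffer="yggzfry" (len 7), cursors c1@1 c2@1, authorship .......
After op 3 (move_left): buffer="yggzfry" (len 7), cursors c1@0 c2@0, authorship .......
After op 4 (move_right): buffer="yggzfry" (len 7), cursors c1@1 c2@1, authorship .......
After op 5 (move_right): buffer="yggzfry" (len 7), cursors c1@2 c2@2, authorship .......
After op 6 (move_right): buffer="yggzfry" (len 7), cursors c1@3 c2@3, authorship .......
After op 7 (move_right): buffer="yggzfry" (len 7), cursors c1@4 c2@4, authorship .......

Answer: 4 4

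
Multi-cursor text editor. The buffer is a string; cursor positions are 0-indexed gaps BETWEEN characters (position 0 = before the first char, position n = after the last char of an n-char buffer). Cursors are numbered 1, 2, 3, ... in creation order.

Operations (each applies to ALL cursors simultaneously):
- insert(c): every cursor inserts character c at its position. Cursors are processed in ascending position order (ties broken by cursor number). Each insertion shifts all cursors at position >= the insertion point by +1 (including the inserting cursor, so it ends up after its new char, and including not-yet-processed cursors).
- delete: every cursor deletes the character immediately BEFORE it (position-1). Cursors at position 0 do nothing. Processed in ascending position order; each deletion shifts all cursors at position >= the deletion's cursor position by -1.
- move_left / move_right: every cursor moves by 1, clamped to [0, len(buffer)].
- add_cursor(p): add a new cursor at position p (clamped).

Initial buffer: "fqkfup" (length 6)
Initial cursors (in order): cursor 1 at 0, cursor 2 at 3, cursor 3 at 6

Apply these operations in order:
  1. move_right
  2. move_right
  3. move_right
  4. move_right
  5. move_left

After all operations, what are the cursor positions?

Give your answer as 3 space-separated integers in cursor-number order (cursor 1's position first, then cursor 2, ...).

After op 1 (move_right): buffer="fqkfup" (len 6), cursors c1@1 c2@4 c3@6, authorship ......
After op 2 (move_right): buffer="fqkfup" (len 6), cursors c1@2 c2@5 c3@6, authorship ......
After op 3 (move_right): buffer="fqkfup" (len 6), cursors c1@3 c2@6 c3@6, authorship ......
After op 4 (move_right): buffer="fqkfup" (len 6), cursors c1@4 c2@6 c3@6, authorship ......
After op 5 (move_left): buffer="fqkfup" (len 6), cursors c1@3 c2@5 c3@5, authorship ......

Answer: 3 5 5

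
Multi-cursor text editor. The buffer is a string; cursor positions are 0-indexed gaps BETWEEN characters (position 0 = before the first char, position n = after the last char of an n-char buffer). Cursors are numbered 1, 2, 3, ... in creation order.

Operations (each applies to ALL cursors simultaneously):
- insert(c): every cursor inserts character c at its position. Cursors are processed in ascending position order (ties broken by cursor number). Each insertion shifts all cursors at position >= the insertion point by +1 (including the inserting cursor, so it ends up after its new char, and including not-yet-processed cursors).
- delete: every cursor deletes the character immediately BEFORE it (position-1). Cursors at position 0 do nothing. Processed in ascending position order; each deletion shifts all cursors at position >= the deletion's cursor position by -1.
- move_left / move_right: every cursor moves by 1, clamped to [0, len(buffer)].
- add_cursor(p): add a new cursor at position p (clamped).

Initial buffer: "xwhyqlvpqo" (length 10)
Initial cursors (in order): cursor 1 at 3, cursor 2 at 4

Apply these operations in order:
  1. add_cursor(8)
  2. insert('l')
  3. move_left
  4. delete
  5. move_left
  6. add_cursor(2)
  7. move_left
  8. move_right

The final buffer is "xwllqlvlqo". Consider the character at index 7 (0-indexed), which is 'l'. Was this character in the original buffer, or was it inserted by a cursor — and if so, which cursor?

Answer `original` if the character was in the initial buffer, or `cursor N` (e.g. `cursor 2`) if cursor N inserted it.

After op 1 (add_cursor(8)): buffer="xwhyqlvpqo" (len 10), cursors c1@3 c2@4 c3@8, authorship ..........
After op 2 (insert('l')): buffer="xwhlylqlvplqo" (len 13), cursors c1@4 c2@6 c3@11, authorship ...1.2....3..
After op 3 (move_left): buffer="xwhlylqlvplqo" (len 13), cursors c1@3 c2@5 c3@10, authorship ...1.2....3..
After op 4 (delete): buffer="xwllqlvlqo" (len 10), cursors c1@2 c2@3 c3@7, authorship ..12...3..
After op 5 (move_left): buffer="xwllqlvlqo" (len 10), cursors c1@1 c2@2 c3@6, authorship ..12...3..
After op 6 (add_cursor(2)): buffer="xwllqlvlqo" (len 10), cursors c1@1 c2@2 c4@2 c3@6, authorship ..12...3..
After op 7 (move_left): buffer="xwllqlvlqo" (len 10), cursors c1@0 c2@1 c4@1 c3@5, authorship ..12...3..
After op 8 (move_right): buffer="xwllqlvlqo" (len 10), cursors c1@1 c2@2 c4@2 c3@6, authorship ..12...3..
Authorship (.=original, N=cursor N): . . 1 2 . . . 3 . .
Index 7: author = 3

Answer: cursor 3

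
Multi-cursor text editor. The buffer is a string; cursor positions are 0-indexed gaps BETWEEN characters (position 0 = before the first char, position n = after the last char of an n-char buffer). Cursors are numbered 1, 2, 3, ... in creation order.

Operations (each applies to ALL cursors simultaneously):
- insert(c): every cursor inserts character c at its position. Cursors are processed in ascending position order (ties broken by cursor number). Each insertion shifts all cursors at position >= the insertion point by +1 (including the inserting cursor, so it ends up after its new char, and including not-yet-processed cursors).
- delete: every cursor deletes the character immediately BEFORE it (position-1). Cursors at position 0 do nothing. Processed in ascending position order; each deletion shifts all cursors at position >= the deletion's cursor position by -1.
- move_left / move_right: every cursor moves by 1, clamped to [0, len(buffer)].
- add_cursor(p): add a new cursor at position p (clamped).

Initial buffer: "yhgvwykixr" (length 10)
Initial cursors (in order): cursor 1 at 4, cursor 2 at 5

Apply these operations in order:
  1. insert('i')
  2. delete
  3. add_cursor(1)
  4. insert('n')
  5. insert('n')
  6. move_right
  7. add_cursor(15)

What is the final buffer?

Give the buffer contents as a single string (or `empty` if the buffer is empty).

After op 1 (insert('i')): buffer="yhgviwiykixr" (len 12), cursors c1@5 c2@7, authorship ....1.2.....
After op 2 (delete): buffer="yhgvwykixr" (len 10), cursors c1@4 c2@5, authorship ..........
After op 3 (add_cursor(1)): buffer="yhgvwykixr" (len 10), cursors c3@1 c1@4 c2@5, authorship ..........
After op 4 (insert('n')): buffer="ynhgvnwnykixr" (len 13), cursors c3@2 c1@6 c2@8, authorship .3...1.2.....
After op 5 (insert('n')): buffer="ynnhgvnnwnnykixr" (len 16), cursors c3@3 c1@8 c2@11, authorship .33...11.22.....
After op 6 (move_right): buffer="ynnhgvnnwnnykixr" (len 16), cursors c3@4 c1@9 c2@12, authorship .33...11.22.....
After op 7 (add_cursor(15)): buffer="ynnhgvnnwnnykixr" (len 16), cursors c3@4 c1@9 c2@12 c4@15, authorship .33...11.22.....

Answer: ynnhgvnnwnnykixr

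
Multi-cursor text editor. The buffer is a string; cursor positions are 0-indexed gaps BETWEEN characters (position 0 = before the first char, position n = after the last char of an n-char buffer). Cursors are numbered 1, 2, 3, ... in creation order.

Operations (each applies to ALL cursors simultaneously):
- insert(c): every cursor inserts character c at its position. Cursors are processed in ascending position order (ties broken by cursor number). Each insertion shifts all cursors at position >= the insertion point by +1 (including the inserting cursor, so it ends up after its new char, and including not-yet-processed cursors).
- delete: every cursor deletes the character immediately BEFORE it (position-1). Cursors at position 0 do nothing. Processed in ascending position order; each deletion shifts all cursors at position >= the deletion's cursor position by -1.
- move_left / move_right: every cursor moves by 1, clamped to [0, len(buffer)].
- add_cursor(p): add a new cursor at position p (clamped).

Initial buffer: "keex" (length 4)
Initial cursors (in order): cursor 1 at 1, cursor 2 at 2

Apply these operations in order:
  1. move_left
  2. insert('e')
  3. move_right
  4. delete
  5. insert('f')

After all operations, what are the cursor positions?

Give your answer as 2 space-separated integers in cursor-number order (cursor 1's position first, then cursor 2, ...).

After op 1 (move_left): buffer="keex" (len 4), cursors c1@0 c2@1, authorship ....
After op 2 (insert('e')): buffer="ekeeex" (len 6), cursors c1@1 c2@3, authorship 1.2...
After op 3 (move_right): buffer="ekeeex" (len 6), cursors c1@2 c2@4, authorship 1.2...
After op 4 (delete): buffer="eeex" (len 4), cursors c1@1 c2@2, authorship 12..
After op 5 (insert('f')): buffer="efefex" (len 6), cursors c1@2 c2@4, authorship 1122..

Answer: 2 4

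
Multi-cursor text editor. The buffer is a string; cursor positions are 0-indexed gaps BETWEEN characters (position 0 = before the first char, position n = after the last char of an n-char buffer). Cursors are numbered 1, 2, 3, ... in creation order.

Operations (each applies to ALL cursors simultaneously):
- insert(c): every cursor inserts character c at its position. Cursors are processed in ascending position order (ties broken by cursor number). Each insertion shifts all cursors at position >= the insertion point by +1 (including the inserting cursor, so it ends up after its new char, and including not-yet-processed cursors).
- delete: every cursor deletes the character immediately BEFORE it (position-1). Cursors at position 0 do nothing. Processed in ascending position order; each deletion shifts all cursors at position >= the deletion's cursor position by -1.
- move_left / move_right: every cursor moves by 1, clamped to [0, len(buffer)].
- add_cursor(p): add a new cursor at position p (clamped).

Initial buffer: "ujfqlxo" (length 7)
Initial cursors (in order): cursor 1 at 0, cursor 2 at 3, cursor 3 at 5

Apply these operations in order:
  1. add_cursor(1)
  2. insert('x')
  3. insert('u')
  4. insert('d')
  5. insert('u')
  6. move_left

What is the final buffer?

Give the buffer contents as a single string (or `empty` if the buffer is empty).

After op 1 (add_cursor(1)): buffer="ujfqlxo" (len 7), cursors c1@0 c4@1 c2@3 c3@5, authorship .......
After op 2 (insert('x')): buffer="xuxjfxqlxxo" (len 11), cursors c1@1 c4@3 c2@6 c3@9, authorship 1.4..2..3..
After op 3 (insert('u')): buffer="xuuxujfxuqlxuxo" (len 15), cursors c1@2 c4@5 c2@9 c3@13, authorship 11.44..22..33..
After op 4 (insert('d')): buffer="xuduxudjfxudqlxudxo" (len 19), cursors c1@3 c4@7 c2@12 c3@17, authorship 111.444..222..333..
After op 5 (insert('u')): buffer="xuduuxudujfxuduqlxuduxo" (len 23), cursors c1@4 c4@9 c2@15 c3@21, authorship 1111.4444..2222..3333..
After op 6 (move_left): buffer="xuduuxudujfxuduqlxuduxo" (len 23), cursors c1@3 c4@8 c2@14 c3@20, authorship 1111.4444..2222..3333..

Answer: xuduuxudujfxuduqlxuduxo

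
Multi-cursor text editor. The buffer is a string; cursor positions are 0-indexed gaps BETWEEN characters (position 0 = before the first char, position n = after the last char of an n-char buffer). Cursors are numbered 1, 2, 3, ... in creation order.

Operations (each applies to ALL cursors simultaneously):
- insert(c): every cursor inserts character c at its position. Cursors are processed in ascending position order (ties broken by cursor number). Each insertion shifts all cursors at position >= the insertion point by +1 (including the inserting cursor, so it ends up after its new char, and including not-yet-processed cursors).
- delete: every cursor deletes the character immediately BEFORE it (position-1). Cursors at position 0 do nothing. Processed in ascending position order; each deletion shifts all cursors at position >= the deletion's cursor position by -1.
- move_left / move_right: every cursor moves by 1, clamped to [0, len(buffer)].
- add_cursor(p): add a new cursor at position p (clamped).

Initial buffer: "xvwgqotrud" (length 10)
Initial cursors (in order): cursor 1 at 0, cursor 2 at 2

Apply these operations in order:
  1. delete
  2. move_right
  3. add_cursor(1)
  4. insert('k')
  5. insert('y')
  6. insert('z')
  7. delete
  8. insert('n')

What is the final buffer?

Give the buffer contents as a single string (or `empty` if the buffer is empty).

After op 1 (delete): buffer="xwgqotrud" (len 9), cursors c1@0 c2@1, authorship .........
After op 2 (move_right): buffer="xwgqotrud" (len 9), cursors c1@1 c2@2, authorship .........
After op 3 (add_cursor(1)): buffer="xwgqotrud" (len 9), cursors c1@1 c3@1 c2@2, authorship .........
After op 4 (insert('k')): buffer="xkkwkgqotrud" (len 12), cursors c1@3 c3@3 c2@5, authorship .13.2.......
After op 5 (insert('y')): buffer="xkkyywkygqotrud" (len 15), cursors c1@5 c3@5 c2@8, authorship .1313.22.......
After op 6 (insert('z')): buffer="xkkyyzzwkyzgqotrud" (len 18), cursors c1@7 c3@7 c2@11, authorship .131313.222.......
After op 7 (delete): buffer="xkkyywkygqotrud" (len 15), cursors c1@5 c3@5 c2@8, authorship .1313.22.......
After op 8 (insert('n')): buffer="xkkyynnwkyngqotrud" (len 18), cursors c1@7 c3@7 c2@11, authorship .131313.222.......

Answer: xkkyynnwkyngqotrud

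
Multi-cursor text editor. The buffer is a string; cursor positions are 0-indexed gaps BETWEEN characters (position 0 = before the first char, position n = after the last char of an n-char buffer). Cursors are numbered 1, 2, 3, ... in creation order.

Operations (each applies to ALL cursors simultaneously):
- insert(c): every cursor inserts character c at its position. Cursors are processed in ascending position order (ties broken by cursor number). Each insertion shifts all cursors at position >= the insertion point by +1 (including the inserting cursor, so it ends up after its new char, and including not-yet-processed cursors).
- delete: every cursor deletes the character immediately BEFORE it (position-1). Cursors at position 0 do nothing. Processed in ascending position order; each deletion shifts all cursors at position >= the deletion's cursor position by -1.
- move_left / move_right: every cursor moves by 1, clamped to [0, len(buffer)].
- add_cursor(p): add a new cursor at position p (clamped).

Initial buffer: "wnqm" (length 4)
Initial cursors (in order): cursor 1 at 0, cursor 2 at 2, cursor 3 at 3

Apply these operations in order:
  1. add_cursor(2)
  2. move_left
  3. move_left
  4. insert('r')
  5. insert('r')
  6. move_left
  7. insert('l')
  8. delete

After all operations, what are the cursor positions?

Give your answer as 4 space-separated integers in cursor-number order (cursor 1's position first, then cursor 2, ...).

After op 1 (add_cursor(2)): buffer="wnqm" (len 4), cursors c1@0 c2@2 c4@2 c3@3, authorship ....
After op 2 (move_left): buffer="wnqm" (len 4), cursors c1@0 c2@1 c4@1 c3@2, authorship ....
After op 3 (move_left): buffer="wnqm" (len 4), cursors c1@0 c2@0 c4@0 c3@1, authorship ....
After op 4 (insert('r')): buffer="rrrwrnqm" (len 8), cursors c1@3 c2@3 c4@3 c3@5, authorship 124.3...
After op 5 (insert('r')): buffer="rrrrrrwrrnqm" (len 12), cursors c1@6 c2@6 c4@6 c3@9, authorship 124124.33...
After op 6 (move_left): buffer="rrrrrrwrrnqm" (len 12), cursors c1@5 c2@5 c4@5 c3@8, authorship 124124.33...
After op 7 (insert('l')): buffer="rrrrrlllrwrlrnqm" (len 16), cursors c1@8 c2@8 c4@8 c3@12, authorship 124121244.333...
After op 8 (delete): buffer="rrrrrrwrrnqm" (len 12), cursors c1@5 c2@5 c4@5 c3@8, authorship 124124.33...

Answer: 5 5 8 5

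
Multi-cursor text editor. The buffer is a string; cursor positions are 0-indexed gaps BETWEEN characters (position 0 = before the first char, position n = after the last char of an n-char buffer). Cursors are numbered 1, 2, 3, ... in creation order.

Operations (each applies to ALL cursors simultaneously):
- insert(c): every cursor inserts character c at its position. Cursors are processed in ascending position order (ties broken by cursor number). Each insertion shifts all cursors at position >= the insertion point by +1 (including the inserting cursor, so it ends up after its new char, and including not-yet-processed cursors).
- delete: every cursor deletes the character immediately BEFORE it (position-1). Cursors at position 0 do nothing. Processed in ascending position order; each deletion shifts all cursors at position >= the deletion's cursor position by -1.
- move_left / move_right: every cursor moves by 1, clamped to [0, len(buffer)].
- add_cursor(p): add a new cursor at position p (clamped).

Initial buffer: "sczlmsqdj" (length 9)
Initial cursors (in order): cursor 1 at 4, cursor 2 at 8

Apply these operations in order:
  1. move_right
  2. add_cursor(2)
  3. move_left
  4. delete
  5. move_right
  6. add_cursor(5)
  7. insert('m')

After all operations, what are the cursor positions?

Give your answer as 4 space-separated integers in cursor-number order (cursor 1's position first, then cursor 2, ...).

Answer: 5 10 2 8

Derivation:
After op 1 (move_right): buffer="sczlmsqdj" (len 9), cursors c1@5 c2@9, authorship .........
After op 2 (add_cursor(2)): buffer="sczlmsqdj" (len 9), cursors c3@2 c1@5 c2@9, authorship .........
After op 3 (move_left): buffer="sczlmsqdj" (len 9), cursors c3@1 c1@4 c2@8, authorship .........
After op 4 (delete): buffer="czmsqj" (len 6), cursors c3@0 c1@2 c2@5, authorship ......
After op 5 (move_right): buffer="czmsqj" (len 6), cursors c3@1 c1@3 c2@6, authorship ......
After op 6 (add_cursor(5)): buffer="czmsqj" (len 6), cursors c3@1 c1@3 c4@5 c2@6, authorship ......
After op 7 (insert('m')): buffer="cmzmmsqmjm" (len 10), cursors c3@2 c1@5 c4@8 c2@10, authorship .3..1..4.2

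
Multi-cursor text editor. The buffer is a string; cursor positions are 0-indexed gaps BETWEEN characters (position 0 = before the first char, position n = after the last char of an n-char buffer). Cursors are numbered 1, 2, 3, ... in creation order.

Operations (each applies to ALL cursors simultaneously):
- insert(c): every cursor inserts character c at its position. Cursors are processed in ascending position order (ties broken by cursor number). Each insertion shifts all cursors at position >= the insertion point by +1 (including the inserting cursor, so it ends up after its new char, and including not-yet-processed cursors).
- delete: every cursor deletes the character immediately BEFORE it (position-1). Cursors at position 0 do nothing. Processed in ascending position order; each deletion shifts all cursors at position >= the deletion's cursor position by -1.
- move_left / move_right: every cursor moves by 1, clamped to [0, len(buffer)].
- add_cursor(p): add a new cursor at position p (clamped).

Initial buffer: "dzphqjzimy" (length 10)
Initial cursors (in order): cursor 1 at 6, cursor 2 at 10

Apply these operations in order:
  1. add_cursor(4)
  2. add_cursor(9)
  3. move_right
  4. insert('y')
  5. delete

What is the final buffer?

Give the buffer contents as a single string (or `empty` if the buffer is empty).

After op 1 (add_cursor(4)): buffer="dzphqjzimy" (len 10), cursors c3@4 c1@6 c2@10, authorship ..........
After op 2 (add_cursor(9)): buffer="dzphqjzimy" (len 10), cursors c3@4 c1@6 c4@9 c2@10, authorship ..........
After op 3 (move_right): buffer="dzphqjzimy" (len 10), cursors c3@5 c1@7 c2@10 c4@10, authorship ..........
After op 4 (insert('y')): buffer="dzphqyjzyimyyy" (len 14), cursors c3@6 c1@9 c2@14 c4@14, authorship .....3..1...24
After op 5 (delete): buffer="dzphqjzimy" (len 10), cursors c3@5 c1@7 c2@10 c4@10, authorship ..........

Answer: dzphqjzimy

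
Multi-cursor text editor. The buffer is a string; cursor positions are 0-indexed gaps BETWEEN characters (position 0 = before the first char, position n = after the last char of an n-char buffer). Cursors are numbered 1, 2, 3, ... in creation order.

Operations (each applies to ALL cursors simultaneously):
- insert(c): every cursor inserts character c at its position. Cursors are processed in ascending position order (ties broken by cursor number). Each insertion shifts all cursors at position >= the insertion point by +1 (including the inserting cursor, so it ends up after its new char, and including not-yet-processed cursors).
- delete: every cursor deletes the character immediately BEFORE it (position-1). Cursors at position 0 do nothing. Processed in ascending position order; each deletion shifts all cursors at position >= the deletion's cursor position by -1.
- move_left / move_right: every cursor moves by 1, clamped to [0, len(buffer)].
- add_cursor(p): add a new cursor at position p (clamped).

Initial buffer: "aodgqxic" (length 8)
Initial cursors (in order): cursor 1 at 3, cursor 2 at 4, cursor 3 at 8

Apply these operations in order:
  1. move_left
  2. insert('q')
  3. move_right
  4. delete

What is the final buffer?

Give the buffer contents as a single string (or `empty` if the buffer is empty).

Answer: aoqqqxiq

Derivation:
After op 1 (move_left): buffer="aodgqxic" (len 8), cursors c1@2 c2@3 c3@7, authorship ........
After op 2 (insert('q')): buffer="aoqdqgqxiqc" (len 11), cursors c1@3 c2@5 c3@10, authorship ..1.2....3.
After op 3 (move_right): buffer="aoqdqgqxiqc" (len 11), cursors c1@4 c2@6 c3@11, authorship ..1.2....3.
After op 4 (delete): buffer="aoqqqxiq" (len 8), cursors c1@3 c2@4 c3@8, authorship ..12...3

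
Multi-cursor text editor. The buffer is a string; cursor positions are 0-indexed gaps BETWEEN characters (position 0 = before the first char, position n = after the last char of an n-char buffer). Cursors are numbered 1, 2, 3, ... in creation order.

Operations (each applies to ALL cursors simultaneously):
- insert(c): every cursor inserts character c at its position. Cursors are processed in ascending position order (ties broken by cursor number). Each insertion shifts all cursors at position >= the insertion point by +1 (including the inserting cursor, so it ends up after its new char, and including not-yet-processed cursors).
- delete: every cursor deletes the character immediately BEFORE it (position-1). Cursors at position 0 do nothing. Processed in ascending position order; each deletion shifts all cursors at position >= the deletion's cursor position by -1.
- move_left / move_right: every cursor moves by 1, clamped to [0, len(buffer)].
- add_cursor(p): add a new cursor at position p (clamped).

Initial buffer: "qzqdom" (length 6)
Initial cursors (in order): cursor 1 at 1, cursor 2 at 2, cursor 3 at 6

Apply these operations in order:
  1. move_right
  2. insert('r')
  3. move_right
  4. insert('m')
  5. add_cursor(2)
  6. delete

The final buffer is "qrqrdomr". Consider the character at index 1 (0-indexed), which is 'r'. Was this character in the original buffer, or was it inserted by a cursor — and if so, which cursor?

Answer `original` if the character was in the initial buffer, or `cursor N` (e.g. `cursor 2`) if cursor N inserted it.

After op 1 (move_right): buffer="qzqdom" (len 6), cursors c1@2 c2@3 c3@6, authorship ......
After op 2 (insert('r')): buffer="qzrqrdomr" (len 9), cursors c1@3 c2@5 c3@9, authorship ..1.2...3
After op 3 (move_right): buffer="qzrqrdomr" (len 9), cursors c1@4 c2@6 c3@9, authorship ..1.2...3
After op 4 (insert('m')): buffer="qzrqmrdmomrm" (len 12), cursors c1@5 c2@8 c3@12, authorship ..1.12.2..33
After op 5 (add_cursor(2)): buffer="qzrqmrdmomrm" (len 12), cursors c4@2 c1@5 c2@8 c3@12, authorship ..1.12.2..33
After op 6 (delete): buffer="qrqrdomr" (len 8), cursors c4@1 c1@3 c2@5 c3@8, authorship .1.2...3
Authorship (.=original, N=cursor N): . 1 . 2 . . . 3
Index 1: author = 1

Answer: cursor 1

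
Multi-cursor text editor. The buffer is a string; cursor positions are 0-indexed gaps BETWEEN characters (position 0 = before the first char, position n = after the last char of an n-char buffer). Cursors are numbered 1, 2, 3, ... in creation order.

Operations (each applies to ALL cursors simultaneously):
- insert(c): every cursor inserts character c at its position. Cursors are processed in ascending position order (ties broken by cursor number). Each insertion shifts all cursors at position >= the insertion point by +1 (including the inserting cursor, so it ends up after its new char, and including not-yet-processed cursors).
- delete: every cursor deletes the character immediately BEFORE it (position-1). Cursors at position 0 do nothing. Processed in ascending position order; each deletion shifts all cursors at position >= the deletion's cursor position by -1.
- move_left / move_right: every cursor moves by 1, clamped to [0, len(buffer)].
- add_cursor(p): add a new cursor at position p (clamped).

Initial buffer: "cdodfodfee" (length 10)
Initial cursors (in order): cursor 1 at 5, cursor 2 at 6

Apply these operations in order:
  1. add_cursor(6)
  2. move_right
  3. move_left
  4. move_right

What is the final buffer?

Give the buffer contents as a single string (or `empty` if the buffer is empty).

Answer: cdodfodfee

Derivation:
After op 1 (add_cursor(6)): buffer="cdodfodfee" (len 10), cursors c1@5 c2@6 c3@6, authorship ..........
After op 2 (move_right): buffer="cdodfodfee" (len 10), cursors c1@6 c2@7 c3@7, authorship ..........
After op 3 (move_left): buffer="cdodfodfee" (len 10), cursors c1@5 c2@6 c3@6, authorship ..........
After op 4 (move_right): buffer="cdodfodfee" (len 10), cursors c1@6 c2@7 c3@7, authorship ..........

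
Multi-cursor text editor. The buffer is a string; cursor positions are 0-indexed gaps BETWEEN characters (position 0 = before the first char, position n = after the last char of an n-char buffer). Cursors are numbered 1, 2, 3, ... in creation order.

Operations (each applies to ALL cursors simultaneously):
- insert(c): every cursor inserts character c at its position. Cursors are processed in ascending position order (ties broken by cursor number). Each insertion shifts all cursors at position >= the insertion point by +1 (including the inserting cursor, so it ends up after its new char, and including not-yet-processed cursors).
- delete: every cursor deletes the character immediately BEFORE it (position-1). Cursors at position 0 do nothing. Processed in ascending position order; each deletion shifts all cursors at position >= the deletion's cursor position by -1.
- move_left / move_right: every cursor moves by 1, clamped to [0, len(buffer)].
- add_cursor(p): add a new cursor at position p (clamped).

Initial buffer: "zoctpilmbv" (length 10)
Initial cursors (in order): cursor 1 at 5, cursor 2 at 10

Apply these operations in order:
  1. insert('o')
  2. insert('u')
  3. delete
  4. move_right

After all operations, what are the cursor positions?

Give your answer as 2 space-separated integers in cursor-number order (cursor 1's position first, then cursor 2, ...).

After op 1 (insert('o')): buffer="zoctpoilmbvo" (len 12), cursors c1@6 c2@12, authorship .....1.....2
After op 2 (insert('u')): buffer="zoctpouilmbvou" (len 14), cursors c1@7 c2@14, authorship .....11.....22
After op 3 (delete): buffer="zoctpoilmbvo" (len 12), cursors c1@6 c2@12, authorship .....1.....2
After op 4 (move_right): buffer="zoctpoilmbvo" (len 12), cursors c1@7 c2@12, authorship .....1.....2

Answer: 7 12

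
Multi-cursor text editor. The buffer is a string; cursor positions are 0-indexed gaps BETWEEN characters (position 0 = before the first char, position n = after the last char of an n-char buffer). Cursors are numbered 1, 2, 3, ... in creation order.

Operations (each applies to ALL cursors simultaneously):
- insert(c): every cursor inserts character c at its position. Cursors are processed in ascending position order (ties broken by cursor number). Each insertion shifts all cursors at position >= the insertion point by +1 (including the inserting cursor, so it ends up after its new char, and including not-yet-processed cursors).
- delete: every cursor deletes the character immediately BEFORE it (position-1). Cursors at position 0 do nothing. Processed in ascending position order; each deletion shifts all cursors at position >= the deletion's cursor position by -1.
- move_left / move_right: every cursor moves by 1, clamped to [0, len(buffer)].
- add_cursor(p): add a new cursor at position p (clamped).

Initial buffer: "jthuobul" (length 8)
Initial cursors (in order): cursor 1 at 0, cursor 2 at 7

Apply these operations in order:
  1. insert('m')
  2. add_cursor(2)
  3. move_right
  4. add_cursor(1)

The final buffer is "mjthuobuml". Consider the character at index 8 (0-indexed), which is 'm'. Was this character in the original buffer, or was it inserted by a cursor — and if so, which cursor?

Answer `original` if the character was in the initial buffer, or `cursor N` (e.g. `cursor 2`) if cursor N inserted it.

After op 1 (insert('m')): buffer="mjthuobuml" (len 10), cursors c1@1 c2@9, authorship 1.......2.
After op 2 (add_cursor(2)): buffer="mjthuobuml" (len 10), cursors c1@1 c3@2 c2@9, authorship 1.......2.
After op 3 (move_right): buffer="mjthuobuml" (len 10), cursors c1@2 c3@3 c2@10, authorship 1.......2.
After op 4 (add_cursor(1)): buffer="mjthuobuml" (len 10), cursors c4@1 c1@2 c3@3 c2@10, authorship 1.......2.
Authorship (.=original, N=cursor N): 1 . . . . . . . 2 .
Index 8: author = 2

Answer: cursor 2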